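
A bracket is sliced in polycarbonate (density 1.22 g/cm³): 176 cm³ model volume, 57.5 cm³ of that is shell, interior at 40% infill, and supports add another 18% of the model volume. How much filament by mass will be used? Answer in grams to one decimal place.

Volume inside the shell: 176 − 57.5 → 118.5 cm³.
Infill deposited = 0.40 × 118.5, so 47.4 cm³.
Support = 0.18 × 176, so 31.68 cm³.
Total printed volume: 57.5 + 47.4 + 31.68 → 136.58 cm³.
Mass = 136.58 × 1.22, so 166.6276 g.

166.6 g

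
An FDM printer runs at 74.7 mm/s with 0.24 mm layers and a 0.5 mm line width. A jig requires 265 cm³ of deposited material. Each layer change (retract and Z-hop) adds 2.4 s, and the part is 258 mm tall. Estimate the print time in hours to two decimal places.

8.93 hours

Bead cross-section = 0.24 × 0.5 = 0.12 mm².
Total extruded path = 265000/0.12 = 2208333.3 mm.
Extrusion time = 2208333.3 / 74.7, so 29562.7 s.
Layers = ⌈258/0.24⌉ = 1075.
Layer-change overhead: 1075 × 2.4 → 2580 s.
Altogether 29562.7 + 2580 = 32142.7 s, i.e. 8.93 hours.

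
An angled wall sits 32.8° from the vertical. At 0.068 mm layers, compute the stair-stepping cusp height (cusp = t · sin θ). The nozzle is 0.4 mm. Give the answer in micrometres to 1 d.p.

36.8 μm

h_c = t·sin θ = 0.068 × 0.5417 = 0.036836 mm (36.8 μm).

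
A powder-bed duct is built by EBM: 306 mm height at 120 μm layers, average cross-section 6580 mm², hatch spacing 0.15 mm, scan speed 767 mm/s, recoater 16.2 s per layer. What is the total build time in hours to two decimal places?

Layer count = ceil(306 / 0.12) = 2550.
Scan path per layer: 6580 / 0.15 → 43866.7 mm.
Beam time per layer = 43866.7 / 767 = 57.1926 s.
Per-layer time = 57.1926 + 16.2, so 73.3926 s.
Build time = 2550 × 73.3926 = 187151.13 s = 51.99 hours.

51.99 hours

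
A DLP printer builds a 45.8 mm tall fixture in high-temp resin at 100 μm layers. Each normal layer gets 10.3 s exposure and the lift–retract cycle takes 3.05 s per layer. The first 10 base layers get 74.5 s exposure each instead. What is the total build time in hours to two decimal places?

1.88 hours

Number of layers: 45.8 / 0.1 → 458 (rounded up).
Base layers = 10 × (74.5 + 3.05) = 775.5 s.
Regular layers = 448 × (10.3 + 3.05), so 5980.8 s.
Sum: 775.5 + 5980.8 = 6756.3 s → 1.88 hours.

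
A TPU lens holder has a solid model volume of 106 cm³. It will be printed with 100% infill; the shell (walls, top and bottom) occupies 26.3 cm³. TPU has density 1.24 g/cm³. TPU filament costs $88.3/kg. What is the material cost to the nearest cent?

Infill region: 106 − 26.3 → 79.7 cm³.
Infill deposited = 1.00 × 79.7 = 79.7 cm³.
Deposited volume = 26.3 + 79.7, so 106 cm³.
Mass = 106 × 1.24 = 131.44 g.
At $88.3/kg: 131.44/1000 × 88.3 = $11.61.

$11.61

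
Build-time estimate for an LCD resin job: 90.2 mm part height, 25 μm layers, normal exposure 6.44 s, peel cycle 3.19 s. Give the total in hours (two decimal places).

9.65 hours

Number of layers: 90.2 / 0.025 → 3608 (rounded up).
Each layer takes = 6.44 + 3.19 = 9.63 s.
Build time: 3608 × 9.63 s = 34745.04 s, i.e. 9.65 hours.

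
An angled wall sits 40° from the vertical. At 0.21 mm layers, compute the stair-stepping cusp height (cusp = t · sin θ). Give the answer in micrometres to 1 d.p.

135.0 μm

Cusp = layer height × sin(40°) = 0.21 × 0.6428 = 0.134988 mm = 135.0 μm.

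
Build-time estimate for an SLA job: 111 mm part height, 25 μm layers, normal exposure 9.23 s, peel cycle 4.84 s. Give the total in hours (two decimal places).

Number of layers: 111 / 0.025 → 4440 (rounded up).
Per-layer time = 9.23 + 4.84, so 14.07 s.
Build time: 4440 × 14.07 s = 62470.8 s, i.e. 17.35 hours.

17.35 hours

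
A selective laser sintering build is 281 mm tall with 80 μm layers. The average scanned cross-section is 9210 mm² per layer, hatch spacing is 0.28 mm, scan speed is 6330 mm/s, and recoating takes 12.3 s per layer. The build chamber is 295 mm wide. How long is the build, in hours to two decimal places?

17.07 hours

Number of layers: 281 / 0.08 → 3513 (rounded up).
Hatch length per layer = 9210 / 0.28 = 32892.9 mm.
Per-layer scan time = 32892.9 / 6330 = 5.1964 s.
Time per layer = 5.1964 + 12.3, so 17.4964 s.
3513 layers × 17.4964 s/layer = 61464.8532 s, i.e. 17.07 hours.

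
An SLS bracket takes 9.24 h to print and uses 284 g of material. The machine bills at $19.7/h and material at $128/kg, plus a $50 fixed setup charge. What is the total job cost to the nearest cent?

Time charge = 19.7 × 9.24 = $182.028.
Feedstock cost: 128 × 284/1000 → $36.352.
Total = 182.028 + 36.352 + 50 = $268.38.

$268.38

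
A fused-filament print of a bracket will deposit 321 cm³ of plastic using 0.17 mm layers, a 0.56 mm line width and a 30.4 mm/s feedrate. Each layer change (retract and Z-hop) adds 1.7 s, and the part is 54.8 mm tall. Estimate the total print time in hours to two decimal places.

Line area = 0.17 × 0.56 = 0.0952 mm².
Total extruded path = 321000/0.0952 = 3371848.7 mm.
Print-move time = 3371848.7 / 30.4 = 110916.1 s.
Layer count = ceil(54.8 / 0.17) = 323.
Z-hop total = 323 × 1.7, so 549.1 s.
Total = 110916.1 + 549.1 = 111465.2 s = 30.96 hours.

30.96 hours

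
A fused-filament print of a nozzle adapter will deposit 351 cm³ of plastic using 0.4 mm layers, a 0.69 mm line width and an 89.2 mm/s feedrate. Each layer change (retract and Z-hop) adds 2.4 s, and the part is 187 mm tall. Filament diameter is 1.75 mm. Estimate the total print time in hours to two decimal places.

Line area = 0.4 × 0.69, so 0.276 mm².
Total extruded path = 351000/0.276 = 1271739.1 mm.
Extrusion time = 1271739.1 / 89.2, so 14257.2 s.
Layers = ⌈187/0.4⌉ = 468.
Non-print overhead = 468 × 2.4, so 1123.2 s.
Total = 14257.2 + 1123.2 = 15380.4 s = 4.27 hours.

4.27 hours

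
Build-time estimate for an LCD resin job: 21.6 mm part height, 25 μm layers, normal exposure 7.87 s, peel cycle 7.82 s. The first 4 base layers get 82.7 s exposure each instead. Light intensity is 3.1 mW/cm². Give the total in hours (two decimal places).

Number of layers: 21.6 / 0.025 → 864 (rounded up).
Bottom layers = 4 × (82.7 + 7.82), so 362.08 s.
Normal layers: 860 × (7.87 + 7.82) → 13493.4 s.
Sum: 362.08 + 13493.4 = 13855.48 s → 3.85 hours.

3.85 hours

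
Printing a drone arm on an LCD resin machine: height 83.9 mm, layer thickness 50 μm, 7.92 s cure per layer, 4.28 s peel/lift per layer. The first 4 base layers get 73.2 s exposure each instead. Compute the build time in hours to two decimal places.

5.76 hours

Layer count = ceil(83.9 / 0.05) = 1678.
Bottom layers = 4 × (73.2 + 4.28), so 309.92 s.
Normal layers = 1674 × (7.92 + 4.28) = 20422.8 s.
Total = 309.92 + 20422.8 = 20732.72 s = 5.76 hours.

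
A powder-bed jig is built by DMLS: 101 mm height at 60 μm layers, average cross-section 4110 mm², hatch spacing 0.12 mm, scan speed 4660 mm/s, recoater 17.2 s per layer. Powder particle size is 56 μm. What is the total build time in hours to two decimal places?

11.48 hours

Layers = ⌈101/0.06⌉ = 1684.
Hatch length per layer = 4110 / 0.12, so 34250 mm.
Laser time per layer: 34250 / 4660 → 7.3498 s.
Per-layer time = 7.3498 + 17.2, so 24.5498 s.
Total: 1684 × 24.5498 s = 41341.8632 s → 11.48 hours.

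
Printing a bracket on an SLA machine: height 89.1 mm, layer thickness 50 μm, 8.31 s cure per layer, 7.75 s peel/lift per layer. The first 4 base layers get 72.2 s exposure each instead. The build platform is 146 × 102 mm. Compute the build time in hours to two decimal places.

8.02 hours

Number of layers: 89.1 / 0.05 → 1782 (rounded up).
Bottom layers = 4 × (72.2 + 7.75) = 319.8 s.
Regular layers = 1778 × (8.31 + 7.75) = 28554.68 s.
Sum: 319.8 + 28554.68 = 28874.48 s → 8.02 hours.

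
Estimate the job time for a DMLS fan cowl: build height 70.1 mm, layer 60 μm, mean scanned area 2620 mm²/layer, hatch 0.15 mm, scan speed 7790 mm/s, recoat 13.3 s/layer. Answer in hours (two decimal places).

Number of layers: 70.1 / 0.06 → 1169 (rounded up).
Scan path per layer: 2620 / 0.15 → 17466.7 mm.
Laser time per layer = 17466.7 / 7790, so 2.2422 s.
Per-layer time = 2.2422 + 13.3, so 15.5422 s.
Build time = 1169 × 15.5422 = 18168.8318 s = 5.05 hours.

5.05 hours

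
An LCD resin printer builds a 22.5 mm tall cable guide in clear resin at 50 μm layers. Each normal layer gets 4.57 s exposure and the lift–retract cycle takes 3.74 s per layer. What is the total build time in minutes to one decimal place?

Layer count = ceil(22.5 / 0.05) = 450.
Each layer takes = 4.57 + 3.74 = 8.31 s.
Build time: 450 × 8.31 s = 3739.5 s, i.e. 62.3 minutes.

62.3 minutes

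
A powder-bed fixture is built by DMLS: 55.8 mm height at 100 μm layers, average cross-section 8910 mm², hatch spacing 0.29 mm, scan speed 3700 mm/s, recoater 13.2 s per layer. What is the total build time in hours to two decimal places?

Layer count = ceil(55.8 / 0.1) = 558.
Per-layer scan distance = 8910 / 0.29 = 30724.1 mm.
Per-layer scan time = 30724.1 / 3700, so 8.3038 s.
Layer cycle = 8.3038 + 13.2 = 21.5038 s.
Build time = 558 × 21.5038 = 11999.1204 s = 3.33 hours.

3.33 hours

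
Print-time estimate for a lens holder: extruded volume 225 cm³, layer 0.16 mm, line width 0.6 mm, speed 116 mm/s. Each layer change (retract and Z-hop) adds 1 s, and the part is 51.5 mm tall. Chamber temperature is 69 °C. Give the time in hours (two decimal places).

5.70 hours

Line area: 0.16 × 0.6 → 0.096 mm².
Toolpath length = 225 cm³ / 0.096 mm² = 225000 / 0.096 = 2343750 mm.
Print-move time: 2343750 / 116 → 20204.7 s.
Number of layers: 51.5 / 0.16 → 322 (rounded up).
Layer-change overhead: 322 × 1 → 322 s.
Total = 20204.7 + 322 = 20526.7 s = 5.70 hours.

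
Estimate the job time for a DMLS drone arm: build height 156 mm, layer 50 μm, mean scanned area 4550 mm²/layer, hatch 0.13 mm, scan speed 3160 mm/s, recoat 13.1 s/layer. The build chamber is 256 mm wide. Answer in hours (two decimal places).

Layers = ⌈156/0.05⌉ = 3120.
Hatch length per layer = 4550 / 0.13 = 35000 mm.
Laser time per layer = 35000 / 3160 = 11.0759 s.
Per-layer time = 11.0759 + 13.1, so 24.1759 s.
3120 layers × 24.1759 s/layer = 75428.808 s, i.e. 20.95 hours.

20.95 hours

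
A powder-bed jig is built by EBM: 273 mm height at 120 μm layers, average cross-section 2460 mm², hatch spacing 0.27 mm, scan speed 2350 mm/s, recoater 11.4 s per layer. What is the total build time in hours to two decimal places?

9.65 hours

Number of layers: 273 / 0.12 → 2275 (rounded up).
Hatch length per layer = 2460 / 0.27 = 9111.1 mm.
Scan time per layer: 9111.1 / 2350 → 3.8771 s.
Time per layer: 3.8771 + 11.4 → 15.2771 s.
Build time = 2275 × 15.2771 = 34755.4025 s = 9.65 hours.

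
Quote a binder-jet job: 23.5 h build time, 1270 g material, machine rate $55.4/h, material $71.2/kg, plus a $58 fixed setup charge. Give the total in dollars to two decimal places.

Machine cost = 55.4 × 23.5 = $1301.90.
Material charge = 71.2 × 1270/1000 = $90.424.
Total = 1301.90 + 90.424 + 58 = 1450.324 ≈ $1450.32.

$1450.32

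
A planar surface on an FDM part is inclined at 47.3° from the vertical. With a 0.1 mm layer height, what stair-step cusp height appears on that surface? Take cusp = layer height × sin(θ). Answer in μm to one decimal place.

73.5 μm

h_c = t·sin θ = 0.1 × 0.7349 = 0.07349 mm (73.5 μm).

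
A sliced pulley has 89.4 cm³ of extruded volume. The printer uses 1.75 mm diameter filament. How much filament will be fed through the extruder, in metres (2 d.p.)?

37.17 m

A = π r² = π × 0.875² = 2.4053 mm².
L = 89400 mm³ / 2.4053 mm² = 37167.92 mm, i.e. 37.17 m.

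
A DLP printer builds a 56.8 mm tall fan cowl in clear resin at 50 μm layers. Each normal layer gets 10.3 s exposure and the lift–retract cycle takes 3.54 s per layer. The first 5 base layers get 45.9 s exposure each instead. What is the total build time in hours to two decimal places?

4.42 hours

Layer count = ceil(56.8 / 0.05) = 1136.
Bottom layers = 5 × (45.9 + 3.54), so 247.2 s.
Remaining layers: 1131 × (10.3 + 3.54) → 15653.04 s.
Total = 247.2 + 15653.04 = 15900.24 s = 4.42 hours.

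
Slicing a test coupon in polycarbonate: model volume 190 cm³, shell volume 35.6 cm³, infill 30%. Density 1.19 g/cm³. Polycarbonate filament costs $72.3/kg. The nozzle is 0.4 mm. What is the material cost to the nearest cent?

Volume inside the shell = 190 − 35.6 = 154.4 cm³.
Deposited infill: 0.30 × 154.4 → 46.32 cm³.
Deposited volume: 35.6 + 46.32 → 81.92 cm³.
Mass: 81.92 × 1.19 → 97.4848 g.
Cost = 97.4848 g / 1000 × $72.3/kg = $7.05.

$7.05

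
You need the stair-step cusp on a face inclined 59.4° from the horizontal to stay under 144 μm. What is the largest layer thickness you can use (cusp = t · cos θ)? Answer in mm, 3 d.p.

t = h_c / cos θ = 0.144 / 0.5090 = 0.283 mm.

0.283 mm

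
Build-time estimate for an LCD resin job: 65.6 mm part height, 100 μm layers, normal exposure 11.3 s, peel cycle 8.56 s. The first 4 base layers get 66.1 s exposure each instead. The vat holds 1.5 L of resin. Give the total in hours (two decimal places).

3.68 hours

Layers = ⌈65.6/0.1⌉ = 656.
Base layers: 4 × (66.1 + 8.56) → 298.64 s.
Normal layers: 652 × (11.3 + 8.56) → 12948.72 s.
Sum: 298.64 + 12948.72 = 13247.36 s → 3.68 hours.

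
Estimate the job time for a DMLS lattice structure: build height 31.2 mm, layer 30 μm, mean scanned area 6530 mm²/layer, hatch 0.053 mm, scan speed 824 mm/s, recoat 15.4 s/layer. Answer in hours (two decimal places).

Number of layers: 31.2 / 0.03 → 1040 (rounded up).
Scan path per layer = 6530 / 0.053, so 123207.5 mm.
Laser time per layer: 123207.5 / 824 → 149.5237 s.
Layer cycle = 149.5237 + 15.4, so 164.9237 s.
Total: 1040 × 164.9237 s = 171520.648 s → 47.64 hours.

47.64 hours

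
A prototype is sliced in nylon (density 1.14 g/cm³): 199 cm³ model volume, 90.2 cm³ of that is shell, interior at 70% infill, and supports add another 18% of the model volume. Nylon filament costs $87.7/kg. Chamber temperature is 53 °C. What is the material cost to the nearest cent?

Infill region: 199 − 90.2 → 108.8 cm³.
Infill volume = 0.70 × 108.8 = 76.16 cm³.
Support = 0.18 × 199 = 35.82 cm³.
Deposited volume = 90.2 + 76.16 + 35.82 = 202.18 cm³.
Mass = 202.18 × 1.14 = 230.4852 g.
Cost = 230.4852 g / 1000 × $87.7/kg = $20.21.

$20.21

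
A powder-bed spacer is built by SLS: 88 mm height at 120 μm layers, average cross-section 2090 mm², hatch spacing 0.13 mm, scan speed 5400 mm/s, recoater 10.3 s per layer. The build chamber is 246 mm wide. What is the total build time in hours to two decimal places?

Layers = ⌈88/0.12⌉ = 734.
Hatch length per layer = 2090 / 0.13, so 16076.9 mm.
Per-layer scan time: 16076.9 / 5400 → 2.9772 s.
Layer cycle: 2.9772 + 10.3 → 13.2772 s.
Build time = 734 × 13.2772 = 9745.4648 s = 2.71 hours.

2.71 hours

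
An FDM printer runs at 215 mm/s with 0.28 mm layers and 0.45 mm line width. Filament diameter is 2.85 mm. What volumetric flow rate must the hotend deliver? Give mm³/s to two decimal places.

27.09

A: 0.28 × 0.45 → 0.126 mm².
Q = v·A = 215 × 0.126 = 27.09 mm³/s.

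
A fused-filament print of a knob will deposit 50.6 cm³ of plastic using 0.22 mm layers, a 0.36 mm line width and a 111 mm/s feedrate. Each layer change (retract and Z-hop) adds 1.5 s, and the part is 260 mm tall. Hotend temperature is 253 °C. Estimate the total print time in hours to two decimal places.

Line area: 0.22 × 0.36 → 0.0792 mm².
Toolpath length = 50.6 cm³ / 0.0792 mm² = 50600 / 0.0792 = 638888.9 mm.
Print-move time = 638888.9 / 111 = 5755.8 s.
Layer count = ceil(260 / 0.22) = 1182.
Z-hop total: 1182 × 1.5 → 1773 s.
Total = 5755.8 + 1773 = 7528.8 s = 2.09 hours.

2.09 hours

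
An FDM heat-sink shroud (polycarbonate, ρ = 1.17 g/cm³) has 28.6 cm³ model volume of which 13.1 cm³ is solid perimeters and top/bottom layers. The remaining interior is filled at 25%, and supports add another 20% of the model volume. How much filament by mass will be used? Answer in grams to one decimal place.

26.6 g

Infill region = 28.6 − 13.1 = 15.5 cm³.
Deposited infill = 0.25 × 15.5 = 3.875 cm³.
Support: 0.20 × 28.6 → 5.72 cm³.
Deposited volume: 13.1 + 3.875 + 5.72 → 22.695 cm³.
Mass = 22.695 × 1.17 = 26.55315 g.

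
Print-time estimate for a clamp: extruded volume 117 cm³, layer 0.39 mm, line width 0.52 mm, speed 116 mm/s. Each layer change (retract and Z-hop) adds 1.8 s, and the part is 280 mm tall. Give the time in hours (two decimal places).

Bead cross-section = 0.39 × 0.52 = 0.2028 mm².
Total extruded path = 117000/0.2028 = 576923.1 mm.
Time extruding: 576923.1 / 116 → 4973.5 s.
Layer count = ceil(280 / 0.39) = 718.
Non-print overhead: 718 × 1.8 → 1292.4 s.
Total = 4973.5 + 1292.4 = 6265.9 s = 1.74 hours.

1.74 hours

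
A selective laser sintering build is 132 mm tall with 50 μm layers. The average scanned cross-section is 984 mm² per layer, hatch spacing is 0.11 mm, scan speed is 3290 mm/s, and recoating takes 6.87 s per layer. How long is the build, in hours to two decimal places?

7.03 hours

Layers = ⌈132/0.05⌉ = 2640.
Hatch length per layer = 984 / 0.11 = 8945.5 mm.
Scan time per layer: 8945.5 / 3290 → 2.719 s.
Layer cycle: 2.719 + 6.87 → 9.589 s.
2640 layers × 9.589 s/layer = 25314.96 s, i.e. 7.03 hours.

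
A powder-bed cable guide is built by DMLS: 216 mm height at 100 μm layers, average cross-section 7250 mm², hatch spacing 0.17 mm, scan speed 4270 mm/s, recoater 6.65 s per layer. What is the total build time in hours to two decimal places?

9.98 hours

Layers = ⌈216/0.1⌉ = 2160.
Scan path per layer = 7250 / 0.17, so 42647.1 mm.
Per-layer scan time: 42647.1 / 4270 → 9.9876 s.
Time per layer = 9.9876 + 6.65 = 16.6376 s.
Total: 2160 × 16.6376 s = 35937.216 s → 9.98 hours.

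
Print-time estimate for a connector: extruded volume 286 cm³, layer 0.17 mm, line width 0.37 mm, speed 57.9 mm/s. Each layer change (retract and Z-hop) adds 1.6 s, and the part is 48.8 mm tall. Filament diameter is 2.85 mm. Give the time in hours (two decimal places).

Line area: 0.17 × 0.37 → 0.0629 mm².
Toolpath length = 286 cm³ / 0.0629 mm² = 286000 / 0.0629 = 4546899.8 mm.
Extrusion time = 4546899.8 / 57.9, so 78530.2 s.
Layers = ⌈48.8/0.17⌉ = 288.
Z-hop total = 288 × 1.6, so 460.8 s.
Altogether 78530.2 + 460.8 = 78991 s, i.e. 21.94 hours.

21.94 hours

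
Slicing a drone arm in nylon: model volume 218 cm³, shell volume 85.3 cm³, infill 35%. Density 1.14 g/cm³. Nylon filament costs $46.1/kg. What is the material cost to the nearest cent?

$6.92

Infill region = 218 − 85.3 = 132.7 cm³.
Infill deposited: 0.35 × 132.7 → 46.445 cm³.
Total extruded = 85.3 + 46.445, so 131.745 cm³.
Mass = 131.745 × 1.14, so 150.1893 g.
Cost = 150.1893 g / 1000 × $46.1/kg = $6.92.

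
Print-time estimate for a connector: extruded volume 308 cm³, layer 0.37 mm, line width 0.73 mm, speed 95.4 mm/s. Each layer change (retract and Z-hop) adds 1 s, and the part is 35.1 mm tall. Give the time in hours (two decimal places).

Line area = 0.37 × 0.73 = 0.2701 mm².
Total extruded path = 308000/0.2701 = 1140318.4 mm.
Time extruding = 1140318.4 / 95.4 = 11953 s.
Layer count = ceil(35.1 / 0.37) = 95.
Z-hop total = 95 × 1 = 95 s.
Altogether 11953 + 95 = 12048 s, i.e. 3.35 hours.

3.35 hours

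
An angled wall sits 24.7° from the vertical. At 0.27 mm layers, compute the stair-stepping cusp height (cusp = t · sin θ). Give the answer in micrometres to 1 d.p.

112.8 μm

sin(24.7°) = 0.4179, so cusp = 0.27 × 0.4179 = 0.112833 mm → 112.8 μm.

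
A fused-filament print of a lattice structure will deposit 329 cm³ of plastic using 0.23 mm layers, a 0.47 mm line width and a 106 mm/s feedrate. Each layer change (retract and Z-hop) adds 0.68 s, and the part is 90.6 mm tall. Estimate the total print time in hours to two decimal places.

8.05 hours

Line area = 0.23 × 0.47, so 0.1081 mm².
Toolpath length = 329 cm³ / 0.1081 mm² = 329000 / 0.1081 = 3043478.3 mm.
Print-move time = 3043478.3 / 106 = 28712.1 s.
Layer count = ceil(90.6 / 0.23) = 394.
Z-hop total = 394 × 0.68, so 267.92 s.
Altogether 28712.1 + 267.92 = 28980.02 s, i.e. 8.05 hours.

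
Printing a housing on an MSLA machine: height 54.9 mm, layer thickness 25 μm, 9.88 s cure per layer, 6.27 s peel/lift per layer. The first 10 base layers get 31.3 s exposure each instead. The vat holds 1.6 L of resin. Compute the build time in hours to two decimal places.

9.91 hours

Layers = ⌈54.9/0.025⌉ = 2196.
Burn-in layers: 10 × (31.3 + 6.27) → 375.7 s.
Regular layers: 2186 × (9.88 + 6.27) → 35303.9 s.
Sum: 375.7 + 35303.9 = 35679.6 s → 9.91 hours.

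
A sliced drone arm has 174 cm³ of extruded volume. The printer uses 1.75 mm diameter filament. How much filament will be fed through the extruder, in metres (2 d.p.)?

Cross-section of 1.75 mm filament: π·(1.75/2)² = 2.4053 mm².
L = 174000 mm³ / 2.4053 mm² = 72340.25 mm, i.e. 72.34 m.

72.34 m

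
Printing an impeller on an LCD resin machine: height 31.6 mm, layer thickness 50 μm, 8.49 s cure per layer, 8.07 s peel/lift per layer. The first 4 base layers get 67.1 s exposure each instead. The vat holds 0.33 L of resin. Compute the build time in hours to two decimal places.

2.97 hours

Layers = ⌈31.6/0.05⌉ = 632.
Base layers = 4 × (67.1 + 8.07), so 300.68 s.
Regular layers = 628 × (8.49 + 8.07), so 10399.68 s.
Sum: 300.68 + 10399.68 = 10700.36 s → 2.97 hours.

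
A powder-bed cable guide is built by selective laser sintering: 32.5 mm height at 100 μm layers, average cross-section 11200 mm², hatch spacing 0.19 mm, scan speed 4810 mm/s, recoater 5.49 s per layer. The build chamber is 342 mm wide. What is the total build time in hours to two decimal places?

Layer count = ceil(32.5 / 0.1) = 325.
Per-layer scan distance = 11200 / 0.19 = 58947.4 mm.
Scan time per layer = 58947.4 / 4810, so 12.2552 s.
Time per layer = 12.2552 + 5.49 = 17.7452 s.
Total: 325 × 17.7452 s = 5767.19 s → 1.60 hours.

1.60 hours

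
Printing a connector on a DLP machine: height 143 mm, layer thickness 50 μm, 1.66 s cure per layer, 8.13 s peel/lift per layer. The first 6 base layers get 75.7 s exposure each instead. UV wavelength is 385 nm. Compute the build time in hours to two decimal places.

7.90 hours

Layers = ⌈143/0.05⌉ = 2860.
Bottom layers: 6 × (75.7 + 8.13) → 502.98 s.
Normal layers = 2854 × (1.66 + 8.13) = 27940.66 s.
Sum: 502.98 + 27940.66 = 28443.64 s → 7.90 hours.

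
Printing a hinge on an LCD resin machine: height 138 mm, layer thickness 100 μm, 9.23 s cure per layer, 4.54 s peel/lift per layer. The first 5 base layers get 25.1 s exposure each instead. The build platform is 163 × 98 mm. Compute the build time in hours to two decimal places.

Layers = ⌈138/0.1⌉ = 1380.
Bottom layers: 5 × (25.1 + 4.54) → 148.2 s.
Regular layers = 1375 × (9.23 + 4.54) = 18933.75 s.
Total = 148.2 + 18933.75 = 19081.95 s = 5.30 hours.

5.30 hours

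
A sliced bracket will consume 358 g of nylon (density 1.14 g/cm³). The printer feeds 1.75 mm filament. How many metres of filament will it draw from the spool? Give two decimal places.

130.56 m

Extruded volume: 358/1.14 = 314.0351 cm³ (314035.1 mm³).
Cross-section of 1.75 mm filament: π·(1.75/2)² = 2.4053 mm².
L = V/A = 314035.1/2.4053 = 130559.64 mm → 130.56 m.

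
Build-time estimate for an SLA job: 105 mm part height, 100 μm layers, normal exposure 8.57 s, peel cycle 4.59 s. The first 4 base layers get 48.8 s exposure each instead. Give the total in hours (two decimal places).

3.88 hours

Layers = ⌈105/0.1⌉ = 1050.
Bottom layers: 4 × (48.8 + 4.59) → 213.56 s.
Normal layers: 1046 × (8.57 + 4.59) → 13765.36 s.
Sum: 213.56 + 13765.36 = 13978.92 s → 3.88 hours.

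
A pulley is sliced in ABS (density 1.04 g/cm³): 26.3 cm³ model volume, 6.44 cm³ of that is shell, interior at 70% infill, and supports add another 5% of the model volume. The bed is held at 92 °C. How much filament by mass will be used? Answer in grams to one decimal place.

Interior volume = 26.3 − 6.44 = 19.86 cm³.
Infill deposited: 0.70 × 19.86 → 13.902 cm³.
Support = 0.05 × 26.3, so 1.315 cm³.
Total printed volume = 6.44 + 13.902 + 1.315 = 21.657 cm³.
Mass = 21.657 × 1.04, so 22.52328 g.

22.5 g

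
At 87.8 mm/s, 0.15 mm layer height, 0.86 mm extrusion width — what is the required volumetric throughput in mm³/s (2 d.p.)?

11.33

Bead cross-section: 0.15 × 0.86 → 0.129 mm².
Volumetric flow = 87.8 × 0.129 = 11.33 mm³/s.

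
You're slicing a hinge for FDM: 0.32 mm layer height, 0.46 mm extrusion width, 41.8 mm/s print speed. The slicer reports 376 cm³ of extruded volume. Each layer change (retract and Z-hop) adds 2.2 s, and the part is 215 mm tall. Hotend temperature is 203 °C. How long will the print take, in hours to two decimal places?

Line area = 0.32 × 0.46, so 0.1472 mm².
Toolpath length = 376 cm³ / 0.1472 mm² = 376000 / 0.1472 = 2554347.8 mm.
Time extruding = 2554347.8 / 41.8 = 61108.8 s.
Layer count = ceil(215 / 0.32) = 672.
Layer-change overhead: 672 × 2.2 → 1478.4 s.
Altogether 61108.8 + 1478.4 = 62587.2 s, i.e. 17.39 hours.

17.39 hours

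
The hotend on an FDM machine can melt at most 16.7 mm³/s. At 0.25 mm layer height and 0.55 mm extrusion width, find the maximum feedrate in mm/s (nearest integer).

Bead cross-section = 0.25 × 0.55 = 0.1375 mm².
Max speed = 16.7 / 0.1375 = 121.45 ≈ 121 mm/s.

121 mm/s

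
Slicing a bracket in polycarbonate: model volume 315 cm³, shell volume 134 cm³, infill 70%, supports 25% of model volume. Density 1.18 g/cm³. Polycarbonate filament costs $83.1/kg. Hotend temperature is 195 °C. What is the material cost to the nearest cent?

$33.29

Volume inside the shell: 315 − 134 → 181 cm³.
Infill volume: 0.70 × 181 → 126.7 cm³.
Support = 0.25 × 315 = 78.75 cm³.
Total extruded = 134 + 126.7 + 78.75, so 339.45 cm³.
Mass = 339.45 × 1.18 = 400.551 g.
At $83.1/kg: 400.551/1000 × 83.1 = $33.29.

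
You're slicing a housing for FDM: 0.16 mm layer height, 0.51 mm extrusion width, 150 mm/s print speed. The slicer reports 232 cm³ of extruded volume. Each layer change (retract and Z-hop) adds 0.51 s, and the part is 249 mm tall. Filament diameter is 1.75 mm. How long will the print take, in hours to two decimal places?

Extrusion cross-section = 0.16 × 0.51, so 0.0816 mm².
Toolpath length = 232 cm³ / 0.0816 mm² = 232000 / 0.0816 = 2843137.3 mm.
Time extruding = 2843137.3 / 150 = 18954.2 s.
Layers = ⌈249/0.16⌉ = 1557.
Non-print overhead = 1557 × 0.51, so 794.07 s.
Altogether 18954.2 + 794.07 = 19748.27 s, i.e. 5.49 hours.

5.49 hours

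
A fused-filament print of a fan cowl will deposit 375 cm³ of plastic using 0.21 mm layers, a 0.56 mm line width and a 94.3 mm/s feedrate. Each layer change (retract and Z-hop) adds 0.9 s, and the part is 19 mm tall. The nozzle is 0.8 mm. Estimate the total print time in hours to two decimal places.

9.42 hours

Bead cross-section: 0.21 × 0.56 → 0.1176 mm².
Path length: 375000 mm³ / 0.1176 mm² → 3188775.5 mm.
Print-move time = 3188775.5 / 94.3, so 33815.2 s.
Layer count = ceil(19 / 0.21) = 91.
Layer-change overhead: 91 × 0.9 → 81.9 s.
Total = 33815.2 + 81.9 = 33897.1 s = 9.42 hours.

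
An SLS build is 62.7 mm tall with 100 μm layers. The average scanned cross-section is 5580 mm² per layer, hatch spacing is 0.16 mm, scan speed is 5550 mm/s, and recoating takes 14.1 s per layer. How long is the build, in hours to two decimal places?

3.55 hours

Layers = ⌈62.7/0.1⌉ = 627.
Scan path per layer: 5580 / 0.16 → 34875 mm.
Per-layer scan time: 34875 / 5550 → 6.2838 s.
Time per layer: 6.2838 + 14.1 → 20.3838 s.
627 layers × 20.3838 s/layer = 12780.6426 s, i.e. 3.55 hours.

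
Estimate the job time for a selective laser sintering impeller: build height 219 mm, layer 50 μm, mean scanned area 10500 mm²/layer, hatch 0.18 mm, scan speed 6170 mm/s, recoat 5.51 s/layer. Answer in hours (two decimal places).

Number of layers: 219 / 0.05 → 4380 (rounded up).
Scan path per layer = 10500 / 0.18 = 58333.3 mm.
Laser time per layer = 58333.3 / 6170, so 9.4543 s.
Layer cycle = 9.4543 + 5.51 = 14.9643 s.
4380 layers × 14.9643 s/layer = 65543.634 s, i.e. 18.21 hours.

18.21 hours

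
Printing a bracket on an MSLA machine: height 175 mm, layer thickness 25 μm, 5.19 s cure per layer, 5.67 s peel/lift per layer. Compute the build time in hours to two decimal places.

Layers = ⌈175/0.025⌉ = 7000.
Cycle time: 5.19 + 5.67 → 10.86 s.
Build time: 7000 × 10.86 s = 76020 s, i.e. 21.12 hours.

21.12 hours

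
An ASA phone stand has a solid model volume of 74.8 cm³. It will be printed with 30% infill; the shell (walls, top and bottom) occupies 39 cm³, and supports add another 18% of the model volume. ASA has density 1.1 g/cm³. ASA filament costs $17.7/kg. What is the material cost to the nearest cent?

Volume inside the shell: 74.8 − 39 → 35.8 cm³.
Infill deposited = 0.30 × 35.8, so 10.74 cm³.
Support = 0.18 × 74.8, so 13.464 cm³.
Total extruded = 39 + 10.74 + 13.464, so 63.204 cm³.
Mass = 63.204 × 1.1 = 69.5244 g.
Cost = 69.5244 g / 1000 × $17.7/kg = $1.23.

$1.23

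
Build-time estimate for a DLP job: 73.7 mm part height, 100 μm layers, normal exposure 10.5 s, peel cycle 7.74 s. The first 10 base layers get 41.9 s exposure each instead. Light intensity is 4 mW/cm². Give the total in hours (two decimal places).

Number of layers: 73.7 / 0.1 → 737 (rounded up).
Base layers = 10 × (41.9 + 7.74) = 496.4 s.
Remaining layers = 727 × (10.5 + 7.74), so 13260.48 s.
Sum: 496.4 + 13260.48 = 13756.88 s → 3.82 hours.

3.82 hours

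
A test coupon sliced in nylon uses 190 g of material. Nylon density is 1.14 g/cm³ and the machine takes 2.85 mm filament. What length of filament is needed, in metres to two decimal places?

26.13 m

Volume = 190 g / 1.14 g·cm⁻³ = 166.6667 cm³ = 166666.7 mm³.
Filament cross-section = π × (2.85/2)² = 6.3794 mm².
Length = 166666.7 / 6.3794 = 26125.76 mm = 26.13 m.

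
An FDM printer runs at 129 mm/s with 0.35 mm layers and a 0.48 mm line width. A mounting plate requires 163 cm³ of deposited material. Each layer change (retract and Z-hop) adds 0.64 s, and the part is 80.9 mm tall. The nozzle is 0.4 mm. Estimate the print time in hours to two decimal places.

2.13 hours

Bead cross-section: 0.35 × 0.48 → 0.168 mm².
Toolpath length = 163 cm³ / 0.168 mm² = 163000 / 0.168 = 970238.1 mm.
Print-move time = 970238.1 / 129, so 7521.2 s.
Number of layers: 80.9 / 0.35 → 232 (rounded up).
Layer-change overhead = 232 × 0.64 = 148.48 s.
Altogether 7521.2 + 148.48 = 7669.68 s, i.e. 2.13 hours.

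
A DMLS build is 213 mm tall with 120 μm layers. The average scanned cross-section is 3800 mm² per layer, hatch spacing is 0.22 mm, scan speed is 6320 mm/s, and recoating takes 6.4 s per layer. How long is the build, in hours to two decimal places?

4.50 hours

Layer count = ceil(213 / 0.12) = 1775.
Per-layer scan distance = 3800 / 0.22 = 17272.7 mm.
Scan time per layer = 17272.7 / 6320, so 2.733 s.
Time per layer = 2.733 + 6.4 = 9.133 s.
Build time = 1775 × 9.133 = 16211.075 s = 4.50 hours.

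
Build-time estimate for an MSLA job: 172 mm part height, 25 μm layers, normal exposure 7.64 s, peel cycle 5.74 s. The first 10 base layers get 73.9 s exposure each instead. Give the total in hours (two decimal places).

25.75 hours

Number of layers: 172 / 0.025 → 6880 (rounded up).
Base layers: 10 × (73.9 + 5.74) → 796.4 s.
Regular layers = 6870 × (7.64 + 5.74), so 91920.6 s.
Total = 796.4 + 91920.6 = 92717 s = 25.75 hours.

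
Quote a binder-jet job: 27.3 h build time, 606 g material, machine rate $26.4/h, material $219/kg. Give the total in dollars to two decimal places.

$853.43

Machine cost: 26.4 × 27.3 → $720.72.
Material charge: 219 × 606/1000 → $132.714.
Total = 720.72 + 132.714 = 853.434 ≈ $853.43.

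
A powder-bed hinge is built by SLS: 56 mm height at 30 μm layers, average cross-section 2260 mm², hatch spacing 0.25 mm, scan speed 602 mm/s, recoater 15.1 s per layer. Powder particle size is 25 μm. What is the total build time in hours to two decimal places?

15.62 hours

Number of layers: 56 / 0.03 → 1867 (rounded up).
Per-layer scan distance: 2260 / 0.25 → 9040 mm.
Scan time per layer: 9040 / 602 → 15.0166 s.
Per-layer time: 15.0166 + 15.1 → 30.1166 s.
Build time = 1867 × 30.1166 = 56227.6922 s = 15.62 hours.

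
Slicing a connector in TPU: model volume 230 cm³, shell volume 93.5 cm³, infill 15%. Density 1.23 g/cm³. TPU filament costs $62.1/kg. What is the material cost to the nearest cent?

$8.71

Volume inside the shell: 230 − 93.5 → 136.5 cm³.
Infill volume: 0.15 × 136.5 → 20.475 cm³.
Deposited volume = 93.5 + 20.475 = 113.975 cm³.
Mass: 113.975 × 1.23 → 140.18925 g.
At $62.1/kg: 140.18925/1000 × 62.1 = $8.71.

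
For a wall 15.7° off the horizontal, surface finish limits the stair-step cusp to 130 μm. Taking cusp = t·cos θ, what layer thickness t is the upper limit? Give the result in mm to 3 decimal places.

0.135 mm

t = h_c / cos θ = 0.13 / 0.9627 = 0.135 mm.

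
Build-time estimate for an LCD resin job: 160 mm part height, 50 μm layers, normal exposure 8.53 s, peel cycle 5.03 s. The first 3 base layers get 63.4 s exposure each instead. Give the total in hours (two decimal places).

12.10 hours

Layer count = ceil(160 / 0.05) = 3200.
Bottom layers = 3 × (63.4 + 5.03), so 205.29 s.
Remaining layers = 3197 × (8.53 + 5.03), so 43351.32 s.
Sum: 205.29 + 43351.32 = 43556.61 s → 12.10 hours.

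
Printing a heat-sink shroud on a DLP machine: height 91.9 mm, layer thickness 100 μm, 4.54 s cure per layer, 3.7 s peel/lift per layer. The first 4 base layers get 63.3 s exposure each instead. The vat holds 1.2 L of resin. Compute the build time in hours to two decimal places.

Layers = ⌈91.9/0.1⌉ = 919.
Burn-in layers = 4 × (63.3 + 3.7) = 268 s.
Remaining layers: 915 × (4.54 + 3.7) → 7539.6 s.
Sum: 268 + 7539.6 = 7807.6 s → 2.17 hours.

2.17 hours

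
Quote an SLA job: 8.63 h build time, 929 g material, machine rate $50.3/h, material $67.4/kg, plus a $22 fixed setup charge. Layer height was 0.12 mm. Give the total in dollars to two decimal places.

$518.70

Machine cost = 50.3 × 8.63 = $434.089.
Material cost: 67.4 × 929/1000 → $62.6146.
Adding setup: 434.089 + 62.6146 + 22 → 518.7036 ≈ $518.70.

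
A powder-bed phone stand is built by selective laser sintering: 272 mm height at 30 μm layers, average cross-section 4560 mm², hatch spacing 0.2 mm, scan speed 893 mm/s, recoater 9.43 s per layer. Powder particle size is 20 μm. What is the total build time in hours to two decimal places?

88.06 hours

Layer count = ceil(272 / 0.03) = 9067.
Scan path per layer: 4560 / 0.2 → 22800 mm.
Scan time per layer: 22800 / 893 → 25.5319 s.
Time per layer: 25.5319 + 9.43 → 34.9619 s.
Total: 9067 × 34.9619 s = 316999.5473 s → 88.06 hours.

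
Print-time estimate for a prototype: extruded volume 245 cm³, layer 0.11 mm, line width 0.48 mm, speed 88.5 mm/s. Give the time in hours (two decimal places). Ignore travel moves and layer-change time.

14.56 hours

Extrusion cross-section: 0.11 × 0.48 → 0.0528 mm².
Toolpath length = 245 cm³ / 0.0528 mm² = 245000 / 0.0528 = 4640151.5 mm.
Print-move time = 4640151.5 / 88.5, so 52431.1 s.
Converting: 52431.1 s = 14.56 hours.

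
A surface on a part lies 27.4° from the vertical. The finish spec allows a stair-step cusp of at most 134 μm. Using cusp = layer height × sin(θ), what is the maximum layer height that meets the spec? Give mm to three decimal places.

t = h_c / sin θ = 0.134 / 0.4602 = 0.291 mm.

0.291 mm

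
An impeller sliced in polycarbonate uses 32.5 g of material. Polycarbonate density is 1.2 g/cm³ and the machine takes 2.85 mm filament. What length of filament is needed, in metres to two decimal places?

Extruded volume: 32.5/1.2 = 27.0833 cm³ (27083.3 mm³).
Filament cross-section = π × (2.85/2)² = 6.3794 mm².
L = V/A = 27083.3/6.3794 = 4245.43 mm → 4.25 m.

4.25 m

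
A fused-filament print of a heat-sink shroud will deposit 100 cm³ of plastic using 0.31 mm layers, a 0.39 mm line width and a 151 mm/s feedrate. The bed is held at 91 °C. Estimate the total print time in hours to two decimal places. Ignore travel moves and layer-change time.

1.52 hours

Bead cross-section = 0.31 × 0.39 = 0.1209 mm².
Toolpath length = 100 cm³ / 0.1209 mm² = 100000 / 0.1209 = 827129.9 mm.
Print-move time = 827129.9 / 151, so 5477.7 s.
In the requested units: 5477.7 s = 1.52 hours.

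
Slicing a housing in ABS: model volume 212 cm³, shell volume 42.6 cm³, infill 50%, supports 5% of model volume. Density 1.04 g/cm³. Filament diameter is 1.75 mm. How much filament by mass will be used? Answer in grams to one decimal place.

Volume inside the shell = 212 − 42.6, so 169.4 cm³.
Infill volume: 0.50 × 169.4 → 84.7 cm³.
Support = 0.05 × 212, so 10.6 cm³.
Total extruded: 42.6 + 84.7 + 10.6 → 137.9 cm³.
Mass = 137.9 × 1.04 = 143.416 g.

143.4 g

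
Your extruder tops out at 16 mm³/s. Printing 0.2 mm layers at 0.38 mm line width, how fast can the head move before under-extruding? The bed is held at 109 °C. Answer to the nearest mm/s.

211 mm/s

A: 0.2 × 0.38 → 0.076 mm².
v_max = Q/A = 16/0.076 = 210.53 mm/s → 211 mm/s.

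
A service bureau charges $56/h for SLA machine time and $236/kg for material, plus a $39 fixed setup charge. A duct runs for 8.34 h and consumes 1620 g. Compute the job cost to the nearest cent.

$888.36

Time charge: 56 × 8.34 → $467.04.
Feedstock cost = 236 × 1620/1000, so $382.32.
Adding setup: 467.04 + 382.32 + 39 → $888.36.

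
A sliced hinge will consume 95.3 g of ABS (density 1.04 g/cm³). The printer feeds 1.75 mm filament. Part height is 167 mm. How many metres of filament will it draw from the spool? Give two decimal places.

Extruded volume: 95.3/1.04 = 91.6346 cm³ (91634.6 mm³).
Filament cross-section = π × (1.75/2)² = 2.4053 mm².
L = V/A = 91634.6/2.4053 = 38096.95 mm → 38.10 m.

38.10 m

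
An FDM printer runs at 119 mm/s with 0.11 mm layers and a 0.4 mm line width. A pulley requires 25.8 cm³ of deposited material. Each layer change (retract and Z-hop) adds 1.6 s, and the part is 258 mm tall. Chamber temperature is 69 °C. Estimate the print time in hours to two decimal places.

2.41 hours

Line area = 0.11 × 0.4 = 0.044 mm².
Toolpath length = 25.8 cm³ / 0.044 mm² = 25800 / 0.044 = 586363.6 mm.
Time extruding = 586363.6 / 119, so 4927.4 s.
Number of layers: 258 / 0.11 → 2346 (rounded up).
Non-print overhead = 2346 × 1.6 = 3753.6 s.
Altogether 4927.4 + 3753.6 = 8681 s, i.e. 2.41 hours.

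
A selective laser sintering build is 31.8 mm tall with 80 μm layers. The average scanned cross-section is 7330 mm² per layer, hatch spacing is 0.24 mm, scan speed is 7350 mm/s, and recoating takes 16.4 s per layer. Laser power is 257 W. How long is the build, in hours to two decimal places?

2.27 hours

Number of layers: 31.8 / 0.08 → 398 (rounded up).
Hatch length per layer = 7330 / 0.24, so 30541.7 mm.
Per-layer scan time = 30541.7 / 7350, so 4.1553 s.
Time per layer = 4.1553 + 16.4, so 20.5553 s.
Total: 398 × 20.5553 s = 8181.0094 s → 2.27 hours.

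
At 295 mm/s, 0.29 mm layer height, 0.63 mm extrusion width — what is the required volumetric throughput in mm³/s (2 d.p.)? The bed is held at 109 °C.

Bead cross-section: 0.29 × 0.63 → 0.1827 mm².
Volumetric flow = 295 × 0.1827 = 53.90 mm³/s.

53.90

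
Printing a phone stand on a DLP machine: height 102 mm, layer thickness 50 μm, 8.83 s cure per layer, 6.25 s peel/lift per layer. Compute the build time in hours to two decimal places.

8.55 hours

Layers = ⌈102/0.05⌉ = 2040.
Cycle time = 8.83 + 6.25, so 15.08 s.
Build time: 2040 × 15.08 s = 30763.2 s, i.e. 8.55 hours.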